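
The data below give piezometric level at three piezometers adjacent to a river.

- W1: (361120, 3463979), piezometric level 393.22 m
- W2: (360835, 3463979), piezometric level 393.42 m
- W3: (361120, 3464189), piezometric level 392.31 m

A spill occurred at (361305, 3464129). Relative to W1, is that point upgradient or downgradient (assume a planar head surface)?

∂h/∂x = (393.42 − 393.22) / (360835 − 361120) = -0.0007018
∂h/∂y = (392.31 − 393.22) / (3464189 − 3463979) = -0.004333
Head at (361305, 3464129) = 393.22 + (-0.0007018)·(185) + (-0.004333)·(150) = 392.44 m.
That is lower than the 393.22 m at W1, so the point is downgradient.

downgradient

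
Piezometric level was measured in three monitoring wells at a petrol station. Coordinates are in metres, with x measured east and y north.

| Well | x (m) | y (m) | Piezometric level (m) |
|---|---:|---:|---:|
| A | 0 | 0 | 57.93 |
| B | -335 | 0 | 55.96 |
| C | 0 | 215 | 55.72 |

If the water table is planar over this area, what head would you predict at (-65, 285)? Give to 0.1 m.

∂h/∂x = (55.96 − 57.93) / (-335 − 0) = +0.005881
∂h/∂y = (55.72 − 57.93) / (215 − 0) = -0.01028
h(-65, 285) = 57.93 + (+0.005881)·(-65) + (-0.01028)·(285) = 57.93 -0.382 -2.930 = 54.618 m.

54.6 m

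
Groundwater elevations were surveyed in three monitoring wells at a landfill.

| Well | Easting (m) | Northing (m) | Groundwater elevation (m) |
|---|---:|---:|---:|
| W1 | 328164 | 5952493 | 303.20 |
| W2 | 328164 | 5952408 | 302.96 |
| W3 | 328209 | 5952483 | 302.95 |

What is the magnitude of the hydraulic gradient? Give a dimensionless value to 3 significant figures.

0.00568

Taking W1 as reference: W2−W1 = (0, -85, -0.24); W3−W1 = (45, -10, -0.25).
Determinant of the coordinate differences = 0·(-10) − 45·(-85) = 3825.
∂h/∂x = [(-0.24)·(-10) − (-0.25)·(-85)] / 3825 = -0.004928
∂h/∂y = [0·(-0.25) − 45·(-0.24)] / 3825 = +0.002824
|∇h| = √(-0.004928² + 0.002824²) = 0.00568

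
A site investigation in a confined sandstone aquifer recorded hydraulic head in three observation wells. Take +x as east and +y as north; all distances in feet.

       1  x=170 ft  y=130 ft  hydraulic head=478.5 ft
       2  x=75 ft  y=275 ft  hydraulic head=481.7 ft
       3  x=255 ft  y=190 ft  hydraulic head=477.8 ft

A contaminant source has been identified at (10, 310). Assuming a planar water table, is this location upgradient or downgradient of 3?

upgradient

Differences from 1: to 2 (Δx, Δy, Δh) = (-95, 145, +3.2); to 3 = (85, 60, -0.7).
Solve a·Δx + b·Δy = Δh: det = (-95)·60 − 85·145 = -18025.
∂h/∂x = [(+3.2)·60 − (-0.7)·145] / -18025 = -0.01628
∂h/∂y = [(-95)·(-0.7) − 85·(+3.2)] / -18025 = +0.01140
Head at (10, 310) = 478.5 + (-0.01628)·(-160) + (+0.01140)·(180) = 483.16 ft.
That is higher than the 477.8 ft at 3, so the point is upgradient.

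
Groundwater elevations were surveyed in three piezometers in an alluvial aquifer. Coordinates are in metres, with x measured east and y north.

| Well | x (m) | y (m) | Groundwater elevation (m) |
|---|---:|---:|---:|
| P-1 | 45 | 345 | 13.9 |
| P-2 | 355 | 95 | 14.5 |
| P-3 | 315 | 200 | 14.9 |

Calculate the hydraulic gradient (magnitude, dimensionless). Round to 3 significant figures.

0.00976

Taking P-1 as reference: P-2−P-1 = (310, -250, +0.6); P-3−P-1 = (270, -145, +1.0).
Determinant of the coordinate differences = 310·(-145) − 270·(-250) = 22550.
∂h/∂x = [(+0.6)·(-145) − (+1.0)·(-250)] / 22550 = +0.007228
∂h/∂y = [310·(+1.0) − 270·(+0.6)] / 22550 = +0.006563
|∇h| = √(0.007228² + 0.006563²) = 0.009763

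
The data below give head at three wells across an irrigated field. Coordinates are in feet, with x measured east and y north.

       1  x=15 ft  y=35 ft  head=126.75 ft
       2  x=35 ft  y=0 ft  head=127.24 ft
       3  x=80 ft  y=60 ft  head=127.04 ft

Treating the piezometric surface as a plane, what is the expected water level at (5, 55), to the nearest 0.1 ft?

126.5 ft

With h = a·x + b·y + c and 1 as origin, the differences give:
  20·a + (-35)·b = +0.49
  65·a + 25·b = +0.29
Eliminate b (×25 and ×(-35), subtract): 2775·a = 22.400 → a = ∂h/∂x = +0.008072
Back-substitute: b = ∂h/∂y = -0.009387.
h(5, 55) = 126.75 + (+0.008072)·(-10) + (-0.009387)·(20) = 126.75 -0.081 -0.188 = 126.482 ft.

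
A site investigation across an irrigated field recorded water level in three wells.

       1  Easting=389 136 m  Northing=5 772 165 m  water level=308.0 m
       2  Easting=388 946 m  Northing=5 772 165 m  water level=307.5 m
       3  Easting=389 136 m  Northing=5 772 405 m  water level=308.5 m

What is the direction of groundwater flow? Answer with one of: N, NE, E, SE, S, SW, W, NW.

SW

∂h/∂x = (307.5 − 308.0) / (388946 − 389136) = +0.002632
∂h/∂y = (308.5 − 308.0) / (5772405 − 5772165) = +0.002083
Flow = −∇h = (-0.002632 east, -0.002083 north), which points southwest.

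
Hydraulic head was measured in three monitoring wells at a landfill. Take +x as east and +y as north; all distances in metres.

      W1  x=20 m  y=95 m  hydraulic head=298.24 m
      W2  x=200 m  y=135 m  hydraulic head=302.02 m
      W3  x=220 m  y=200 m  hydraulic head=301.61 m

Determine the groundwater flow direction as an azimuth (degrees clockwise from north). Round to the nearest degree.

Taking W1 as reference: W2−W1 = (180, 40, +3.78); W3−W1 = (200, 105, +3.37).
Determinant of the coordinate differences = 180·105 − 200·40 = 10900.
∂h/∂x = [(+3.78)·105 − (+3.37)·40] / 10900 = +0.02405
∂h/∂y = [180·(+3.37) − 200·(+3.78)] / 10900 = -0.01371
Flow direction (−∇h) has components (-0.02405 E, +0.01371 N).
Azimuth = atan2(E, N) = atan2(-0.02405, +0.01371) = 299.7° ≈ 300°.

300°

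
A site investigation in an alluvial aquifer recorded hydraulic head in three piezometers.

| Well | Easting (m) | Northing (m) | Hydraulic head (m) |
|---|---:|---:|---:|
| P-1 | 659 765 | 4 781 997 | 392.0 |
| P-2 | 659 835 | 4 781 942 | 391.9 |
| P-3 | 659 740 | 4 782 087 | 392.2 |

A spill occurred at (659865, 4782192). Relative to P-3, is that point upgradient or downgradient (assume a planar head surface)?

Taking P-1 as reference: P-2−P-1 = (70, -55, -0.1); P-3−P-1 = (-25, 90, +0.2).
Determinant of the coordinate differences = 70·90 − (-25)·(-55) = 4925.
∂h/∂x = [(-0.1)·90 − (+0.2)·(-55)] / 4925 = +0.0004061
∂h/∂y = [70·(+0.2) − (-25)·(-0.1)] / 4925 = +0.002335
Head at (659865, 4782192) = 392.0 + (+0.0004061)·(100) + (+0.002335)·(195) = 392.50 m.
That is higher than the 392.2 m at P-3, so the point is upgradient.

upgradient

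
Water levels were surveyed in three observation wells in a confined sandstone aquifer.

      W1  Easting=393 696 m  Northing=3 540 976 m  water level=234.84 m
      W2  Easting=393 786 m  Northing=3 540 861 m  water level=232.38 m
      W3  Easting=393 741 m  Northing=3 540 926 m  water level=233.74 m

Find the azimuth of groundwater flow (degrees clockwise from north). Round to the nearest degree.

Taking W1 as reference: W2−W1 = (90, -115, -2.46); W3−W1 = (45, -50, -1.10).
Determinant of the coordinate differences = 90·(-50) − 45·(-115) = 675.
∂h/∂x = [(-2.46)·(-50) − (-1.10)·(-115)] / 675 = -0.005185
∂h/∂y = [90·(-1.10) − 45·(-2.46)] / 675 = +0.01733
Flow direction (−∇h) has components (+0.005185 E, -0.01733 N).
Azimuth = atan2(E, N) = atan2(+0.005185, -0.01733) = 163.3° ≈ 163°.

163°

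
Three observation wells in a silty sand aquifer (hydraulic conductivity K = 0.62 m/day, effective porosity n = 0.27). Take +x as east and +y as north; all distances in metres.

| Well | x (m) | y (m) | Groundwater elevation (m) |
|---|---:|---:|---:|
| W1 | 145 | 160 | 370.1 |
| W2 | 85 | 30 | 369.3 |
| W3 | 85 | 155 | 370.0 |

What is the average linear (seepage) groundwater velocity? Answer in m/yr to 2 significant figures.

4.8 m/yr

Differences from W1: to W2 (Δx, Δy, Δh) = (-60, -130, -0.8); to W3 = (-60, -5, -0.1).
Solve a·Δx + b·Δy = Δh: det = (-60)·(-5) − (-60)·(-130) = -7500.
∂h/∂x = [(-0.8)·(-5) − (-0.1)·(-130)] / -7500 = +0.001200
∂h/∂y = [(-60)·(-0.1) − (-60)·(-0.8)] / -7500 = +0.005600
|∇h| = √(0.001200² + 0.005600²) = 0.005727
Seepage velocity v = K·i/n = 0.62 × 0.005727 / 0.27 = 0.01315 m/day = 4.803 m/yr.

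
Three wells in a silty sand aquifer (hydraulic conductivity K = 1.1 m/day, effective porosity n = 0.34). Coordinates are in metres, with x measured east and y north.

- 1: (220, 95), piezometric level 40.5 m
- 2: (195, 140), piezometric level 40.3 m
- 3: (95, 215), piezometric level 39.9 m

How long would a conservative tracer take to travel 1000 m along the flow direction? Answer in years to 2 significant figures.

210 years

Taking 1 as reference: 2−1 = (-25, 45, -0.2); 3−1 = (-125, 120, -0.6).
Solve a·Δx + b·Δy = Δh: det = (-25)·120 − (-125)·45 = 2625.
∂h/∂x = [(-0.2)·120 − (-0.6)·45] / 2625 = +0.001143
∂h/∂y = [(-25)·(-0.6) − (-125)·(-0.2)] / 2625 = -0.003810
|∇h| = √(0.001143² + -0.003810²) = 0.003978
Seepage velocity v = K·i/n = 1.1 × 0.003978 / 0.34 = 0.01287 m/day.
t = 1000 / 0.01287 = 7.77e+04 days = 213 years.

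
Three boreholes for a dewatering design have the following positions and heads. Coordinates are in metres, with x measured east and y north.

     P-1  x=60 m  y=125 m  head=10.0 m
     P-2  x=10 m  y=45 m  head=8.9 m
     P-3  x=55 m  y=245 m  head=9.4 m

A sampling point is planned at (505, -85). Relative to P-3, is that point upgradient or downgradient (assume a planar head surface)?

upgradient

Taking P-1 as reference: P-2−P-1 = (-50, -80, -1.1); P-3−P-1 = (-5, 120, -0.6).
Determinant of the coordinate differences = (-50)·120 − (-5)·(-80) = -6400.
∂h/∂x = [(-1.1)·120 − (-0.6)·(-80)] / -6400 = +0.02812
∂h/∂y = [(-50)·(-0.6) − (-5)·(-1.1)] / -6400 = -0.003828
Head at (505, -85) = 10.0 + (+0.02812)·(445) + (-0.003828)·(-210) = 23.32 m.
That is higher than the 9.4 m at P-3, so the point is upgradient.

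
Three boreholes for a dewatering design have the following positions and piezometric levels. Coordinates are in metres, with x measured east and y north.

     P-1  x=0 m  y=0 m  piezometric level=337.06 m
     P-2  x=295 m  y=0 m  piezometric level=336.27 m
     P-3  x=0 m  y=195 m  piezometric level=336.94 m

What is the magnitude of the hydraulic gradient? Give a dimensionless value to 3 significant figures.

0.00275

∂h/∂x = (336.27 − 337.06) / (295 − 0) = -0.002678
∂h/∂y = (336.94 − 337.06) / (195 − 0) = -0.0006154
|∇h| = √(-0.002678² + -0.0006154²) = 0.002748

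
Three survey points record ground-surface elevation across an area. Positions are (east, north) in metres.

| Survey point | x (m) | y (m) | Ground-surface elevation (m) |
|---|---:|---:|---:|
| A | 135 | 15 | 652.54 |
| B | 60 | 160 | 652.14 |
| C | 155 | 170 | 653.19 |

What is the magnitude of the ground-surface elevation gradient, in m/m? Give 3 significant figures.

0.0111 m/m

With z = a·x + b·y + c and A as origin, the differences give:
  (-75)·a + 145·b = -0.40
  20·a + 155·b = +0.65
Eliminate b (×155 and ×145, subtract): -14525·a = -156.250 → a = ∂z/∂x = +0.01076
Back-substitute: b = ∂z/∂y = +0.002806.
|∇f| = √(0.01076² + 0.002806²) = 0.01112 m/m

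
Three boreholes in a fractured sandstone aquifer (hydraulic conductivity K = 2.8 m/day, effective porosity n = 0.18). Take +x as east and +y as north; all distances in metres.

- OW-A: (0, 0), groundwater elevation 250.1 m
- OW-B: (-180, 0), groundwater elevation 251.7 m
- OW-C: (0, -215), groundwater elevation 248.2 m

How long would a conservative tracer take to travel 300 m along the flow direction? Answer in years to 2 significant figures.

∂h/∂x = (251.7 − 250.1) / (-180 − 0) = -0.008889
∂h/∂y = (248.2 − 250.1) / (-215 − 0) = +0.008837
|∇h| = √(-0.008889² + 0.008837²) = 0.01253
Seepage velocity v = K·i/n = 2.8 × 0.01253 / 0.18 = 0.1949 m/day.
t = 300 / 0.1949 = 1539 days = 4.21 years.

4.2 years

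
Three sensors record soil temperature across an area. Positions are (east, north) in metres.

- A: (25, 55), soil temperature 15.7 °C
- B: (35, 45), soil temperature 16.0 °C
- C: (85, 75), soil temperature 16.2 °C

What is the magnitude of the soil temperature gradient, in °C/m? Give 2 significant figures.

0.021 °C/m

Taking A as reference: B−A = (10, -10, +0.3); C−A = (60, 20, +0.5).
Solve a·Δx + b·Δy = ΔT: det = 10·20 − 60·(-10) = 800.
∂T/∂x = [(+0.3)·20 − (+0.5)·(-10)] / 800 = +0.01375
∂T/∂y = [10·(+0.5) − 60·(+0.3)] / 800 = -0.01625
|∇f| = √(0.01375² + -0.01625²) = 0.02129 °C/m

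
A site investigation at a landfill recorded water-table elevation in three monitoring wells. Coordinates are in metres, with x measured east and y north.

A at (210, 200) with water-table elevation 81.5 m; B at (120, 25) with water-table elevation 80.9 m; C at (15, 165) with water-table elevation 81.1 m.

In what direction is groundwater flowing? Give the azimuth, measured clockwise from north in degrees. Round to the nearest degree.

With h = a·x + b·y + c and A as origin, the differences give:
  (-90)·a + (-175)·b = -0.6
  (-195)·a + (-35)·b = -0.4
Eliminate b (×(-35) and ×(-175), subtract): -30975·a = -49.00 → a = ∂h/∂x = +0.001582
Back-substitute: b = ∂h/∂y = +0.002615.
Flow direction (−∇h) has components (-0.001582 E, -0.002615 N).
Azimuth = atan2(E, N) = atan2(-0.001582, -0.002615) = 211.2° ≈ 211°.

211°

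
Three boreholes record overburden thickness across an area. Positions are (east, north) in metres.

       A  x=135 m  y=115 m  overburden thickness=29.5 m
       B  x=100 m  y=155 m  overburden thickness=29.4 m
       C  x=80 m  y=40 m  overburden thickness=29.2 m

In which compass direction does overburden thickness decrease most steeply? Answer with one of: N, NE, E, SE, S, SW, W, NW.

Differences from A: to B (Δx, Δy, Δh) = (-35, 40, -0.1); to C = (-55, -75, -0.3).
Solve a·Δx + b·Δy = Δd: det = (-35)·(-75) − (-55)·40 = 4825.
∂d/∂x = [(-0.1)·(-75) − (-0.3)·40] / 4825 = +0.004041
∂d/∂y = [(-35)·(-0.3) − (-55)·(-0.1)] / 4825 = +0.001036
Steepest decrease is along −∇f = (-0.004041 E, -0.001036 N) → west.

W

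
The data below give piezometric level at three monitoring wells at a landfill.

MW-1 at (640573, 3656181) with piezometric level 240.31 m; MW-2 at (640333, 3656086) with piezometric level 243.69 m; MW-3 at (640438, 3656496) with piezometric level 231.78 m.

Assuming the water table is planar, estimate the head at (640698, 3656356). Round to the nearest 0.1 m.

Three-point gradient (reference MW-1): Δ to MW-2 = (-240, -95, +3.38), Δ to MW-3 = (-135, 315, -8.53).
∂h/∂x = -0.002876, ∂h/∂y = -0.02831 (det = -88425).
h(640698, 3656356) = 240.31 + (-0.002876)·(125) + (-0.02831)·(175) = 240.31 -0.360 -4.955 = 234.996 m.

235.0 m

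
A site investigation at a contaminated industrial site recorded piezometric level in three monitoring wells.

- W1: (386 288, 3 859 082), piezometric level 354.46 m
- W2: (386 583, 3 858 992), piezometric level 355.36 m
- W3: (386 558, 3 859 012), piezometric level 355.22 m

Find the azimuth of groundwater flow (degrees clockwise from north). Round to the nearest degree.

344°

Differences from W1: to W2 (Δx, Δy, Δh) = (295, -90, +0.90); to W3 = (270, -70, +0.76).
Solve a·Δx + b·Δy = Δh: det = 295·(-70) − 270·(-90) = 3650.
∂h/∂x = [(+0.90)·(-70) − (+0.76)·(-90)] / 3650 = +0.001479
∂h/∂y = [295·(+0.76) − 270·(+0.90)] / 3650 = -0.005151
Flow direction (−∇h) has components (-0.001479 E, +0.005151 N).
Azimuth = atan2(E, N) = atan2(-0.001479, +0.005151) = 344.0° ≈ 344°.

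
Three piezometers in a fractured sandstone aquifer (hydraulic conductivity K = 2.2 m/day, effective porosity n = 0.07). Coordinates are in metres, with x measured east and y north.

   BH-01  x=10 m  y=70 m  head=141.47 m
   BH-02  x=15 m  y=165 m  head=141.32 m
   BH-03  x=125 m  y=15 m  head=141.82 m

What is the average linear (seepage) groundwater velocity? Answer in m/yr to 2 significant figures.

Differences from BH-01: to BH-02 (Δx, Δy, Δh) = (5, 95, -0.15); to BH-03 = (115, -55, +0.35).
Solve a·Δx + b·Δy = Δh: det = 5·(-55) − 115·95 = -11200.
∂h/∂x = [(-0.15)·(-55) − (+0.35)·95] / -11200 = +0.002232
∂h/∂y = [5·(+0.35) − 115·(-0.15)] / -11200 = -0.001696
|∇h| = √(0.002232² + -0.001696²) = 0.002803
Seepage velocity v = K·i/n = 2.2 × 0.002803 / 0.07 = 0.08809 m/day = 32.17 m/yr.

32 m/yr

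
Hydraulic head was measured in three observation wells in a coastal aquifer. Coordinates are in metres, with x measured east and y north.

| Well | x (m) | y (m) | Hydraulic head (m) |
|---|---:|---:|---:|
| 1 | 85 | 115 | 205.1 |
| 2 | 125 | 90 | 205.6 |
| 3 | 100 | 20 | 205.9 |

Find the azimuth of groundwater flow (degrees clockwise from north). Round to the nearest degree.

Differences from 1: to 2 (Δx, Δy, Δh) = (40, -25, +0.5); to 3 = (15, -95, +0.8).
Determinant of the coordinate differences = 40·(-95) − 15·(-25) = -3425.
∂h/∂x = [(+0.5)·(-95) − (+0.8)·(-25)] / -3425 = +0.008029
∂h/∂y = [40·(+0.8) − 15·(+0.5)] / -3425 = -0.007153
Flow direction (−∇h) has components (-0.008029 E, +0.007153 N).
Azimuth = atan2(E, N) = atan2(-0.008029, +0.007153) = 311.7° ≈ 312°.

312°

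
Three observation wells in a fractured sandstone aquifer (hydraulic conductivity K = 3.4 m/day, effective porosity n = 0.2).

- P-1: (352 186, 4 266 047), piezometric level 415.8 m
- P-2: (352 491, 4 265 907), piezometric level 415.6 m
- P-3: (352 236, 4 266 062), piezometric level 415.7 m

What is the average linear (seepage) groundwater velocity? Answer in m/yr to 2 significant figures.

Taking P-1 as reference: P-2−P-1 = (305, -140, -0.2); P-3−P-1 = (50, 15, -0.1).
Solve a·Δx + b·Δy = Δh: det = 305·15 − 50·(-140) = 11575.
∂h/∂x = [(-0.2)·15 − (-0.1)·(-140)] / 11575 = -0.001469
∂h/∂y = [305·(-0.1) − 50·(-0.2)] / 11575 = -0.001771
|∇h| = √(-0.001469² + -0.001771²) = 0.002301
Seepage velocity v = K·i/n = 3.4 × 0.002301 / 0.2 = 0.03912 m/day = 14.29 m/yr.

14 m/yr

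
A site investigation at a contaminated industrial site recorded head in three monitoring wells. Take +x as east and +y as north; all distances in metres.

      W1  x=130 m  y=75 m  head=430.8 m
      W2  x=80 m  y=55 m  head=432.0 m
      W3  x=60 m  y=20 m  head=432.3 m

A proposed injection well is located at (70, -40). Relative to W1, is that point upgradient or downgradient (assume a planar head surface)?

Differences from W1: to W2 (Δx, Δy, Δh) = (-50, -20, +1.2); to W3 = (-70, -55, +1.5).
Determinant of the coordinate differences = (-50)·(-55) − (-70)·(-20) = 1350.
∂h/∂x = [(+1.2)·(-55) − (+1.5)·(-20)] / 1350 = -0.02667
∂h/∂y = [(-50)·(+1.5) − (-70)·(+1.2)] / 1350 = +0.006667
Head at (70, -40) = 430.8 + (-0.02667)·(-60) + (+0.006667)·(-115) = 431.63 m.
That is higher than the 430.8 m at W1, so the point is upgradient.

upgradient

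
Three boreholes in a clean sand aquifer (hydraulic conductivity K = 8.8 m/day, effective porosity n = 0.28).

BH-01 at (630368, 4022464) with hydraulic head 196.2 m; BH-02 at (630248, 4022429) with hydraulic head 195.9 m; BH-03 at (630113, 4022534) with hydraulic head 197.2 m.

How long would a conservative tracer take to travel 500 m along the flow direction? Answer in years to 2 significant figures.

3.8 years

With h = a·x + b·y + c and BH-01 as origin, the differences give:
  (-120)·a + (-35)·b = -0.3
  (-255)·a + 70·b = +1.0
Eliminate b (×70 and ×(-35), subtract): -17325·a = 14.00 → a = ∂h/∂x = -0.0008081
Back-substitute: b = ∂h/∂y = +0.01134.
|∇h| = √(-0.0008081² + 0.01134²) = 0.01137
Seepage velocity v = K·i/n = 8.8 × 0.01137 / 0.28 = 0.3573 m/day.
t = 500 / 0.3573 = 1399 days = 3.83 years.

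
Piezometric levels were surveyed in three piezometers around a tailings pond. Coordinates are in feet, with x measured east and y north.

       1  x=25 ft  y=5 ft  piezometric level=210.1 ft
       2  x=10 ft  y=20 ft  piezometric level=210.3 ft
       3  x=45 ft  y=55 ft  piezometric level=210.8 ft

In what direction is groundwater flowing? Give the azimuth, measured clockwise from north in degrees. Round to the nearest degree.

With h = a·x + b·y + c and 1 as origin, the differences give:
  (-15)·a + 15·b = +0.2
  20·a + 50·b = +0.7
Eliminate b (×50 and ×15, subtract): -1050·a = -0.50 → a = ∂h/∂x = +0.0004762
Back-substitute: b = ∂h/∂y = +0.01381.
Flow direction (−∇h) has components (-0.0004762 E, -0.01381 N).
Azimuth = atan2(E, N) = atan2(-0.0004762, -0.01381) = 182.0° ≈ 182°.

182°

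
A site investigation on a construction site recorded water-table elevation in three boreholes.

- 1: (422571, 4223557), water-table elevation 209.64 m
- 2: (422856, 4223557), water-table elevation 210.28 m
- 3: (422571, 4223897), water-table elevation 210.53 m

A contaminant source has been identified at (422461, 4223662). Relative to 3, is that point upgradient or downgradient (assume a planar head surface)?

downgradient

∂h/∂x = (210.28 − 209.64) / (422856 − 422571) = +0.002246
∂h/∂y = (210.53 − 209.64) / (4223897 − 4223557) = +0.002618
Head at (422461, 4223662) = 209.64 + (+0.002246)·(-110) + (+0.002618)·(105) = 209.67 m.
That is lower than the 210.53 m at 3, so the point is downgradient.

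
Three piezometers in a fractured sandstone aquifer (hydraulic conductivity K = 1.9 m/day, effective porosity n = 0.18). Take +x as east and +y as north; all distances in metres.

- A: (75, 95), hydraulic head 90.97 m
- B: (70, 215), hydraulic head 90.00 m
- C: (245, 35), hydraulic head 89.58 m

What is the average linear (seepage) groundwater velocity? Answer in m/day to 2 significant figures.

Taking A as reference: B−A = (-5, 120, -0.97); C−A = (170, -60, -1.39).
Determinant of the coordinate differences = (-5)·(-60) − 170·120 = -20100.
∂h/∂x = [(-0.97)·(-60) − (-1.39)·120] / -20100 = -0.01119
∂h/∂y = [(-5)·(-1.39) − 170·(-0.97)] / -20100 = -0.008550
|∇h| = √(-0.01119² + -0.008550²) = 0.01408
Seepage velocity v = K·i/n = 1.9 × 0.01408 / 0.18 = 0.1486 m/day.

0.15 m/day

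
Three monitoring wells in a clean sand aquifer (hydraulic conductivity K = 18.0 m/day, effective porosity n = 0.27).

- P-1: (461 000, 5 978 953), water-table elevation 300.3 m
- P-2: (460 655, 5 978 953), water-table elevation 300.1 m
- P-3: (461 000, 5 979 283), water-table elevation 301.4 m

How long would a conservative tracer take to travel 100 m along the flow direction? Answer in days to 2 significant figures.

440 days

∂h/∂x = (300.1 − 300.3) / (460655 − 461000) = +0.0005797
∂h/∂y = (301.4 − 300.3) / (5979283 − 5978953) = +0.003333
|∇h| = √(0.0005797² + 0.003333²) = 0.003383
Seepage velocity v = K·i/n = 18.0 × 0.003383 / 0.27 = 0.2255 m/day.
t = 100 / 0.2255 = 443.5 days.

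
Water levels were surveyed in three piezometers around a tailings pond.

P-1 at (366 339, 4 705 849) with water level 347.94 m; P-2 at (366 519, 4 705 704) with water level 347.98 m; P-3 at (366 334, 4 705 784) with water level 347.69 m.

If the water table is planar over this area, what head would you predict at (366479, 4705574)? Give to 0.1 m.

347.4 m

With h = a·x + b·y + c and P-1 as origin, the differences give:
  180·a + (-145)·b = +0.04
  (-5)·a + (-65)·b = -0.25
Eliminate b (×(-65) and ×(-145), subtract): -12425·a = -38.850 → a = ∂h/∂x = +0.003127
Back-substitute: b = ∂h/∂y = +0.003606.
h(366479, 4705574) = 347.94 + (+0.003127)·(140) + (+0.003606)·(-275) = 347.94 +0.438 -0.992 = 347.386 m.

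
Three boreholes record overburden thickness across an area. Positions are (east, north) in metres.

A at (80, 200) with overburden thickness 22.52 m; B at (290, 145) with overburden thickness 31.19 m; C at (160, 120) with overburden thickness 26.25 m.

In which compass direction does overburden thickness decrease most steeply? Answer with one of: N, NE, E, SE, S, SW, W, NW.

Differences from A: to B (Δx, Δy, Δh) = (210, -55, +8.67); to C = (80, -80, +3.73).
Determinant of the coordinate differences = 210·(-80) − 80·(-55) = -12400.
∂d/∂x = [(+8.67)·(-80) − (+3.73)·(-55)] / -12400 = +0.03939
∂d/∂y = [210·(+3.73) − 80·(+8.67)] / -12400 = -0.007234
Steepest decrease is along −∇f = (-0.03939 E, +0.007234 N) → west.

W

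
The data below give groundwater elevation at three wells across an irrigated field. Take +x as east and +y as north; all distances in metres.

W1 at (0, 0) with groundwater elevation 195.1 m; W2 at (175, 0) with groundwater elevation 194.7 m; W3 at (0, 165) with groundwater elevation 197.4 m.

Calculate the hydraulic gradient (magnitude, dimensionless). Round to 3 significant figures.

∂h/∂x = (194.7 − 195.1) / (175 − 0) = -0.002286
∂h/∂y = (197.4 − 195.1) / (165 − 0) = +0.01394
|∇h| = √(-0.002286² + 0.01394²) = 0.01413

0.0141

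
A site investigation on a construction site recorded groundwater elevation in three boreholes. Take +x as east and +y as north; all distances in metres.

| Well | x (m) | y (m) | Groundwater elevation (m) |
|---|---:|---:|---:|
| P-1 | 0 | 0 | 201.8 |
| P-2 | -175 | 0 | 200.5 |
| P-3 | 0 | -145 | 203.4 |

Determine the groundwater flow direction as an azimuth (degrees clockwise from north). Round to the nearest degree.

∂h/∂x = (200.5 − 201.8) / (-175 − 0) = +0.007429
∂h/∂y = (203.4 − 201.8) / (-145 − 0) = -0.01103
Flow direction (−∇h) has components (-0.007429 E, +0.01103 N).
Azimuth = atan2(E, N) = atan2(-0.007429, +0.01103) = 326.1° ≈ 326°.

326°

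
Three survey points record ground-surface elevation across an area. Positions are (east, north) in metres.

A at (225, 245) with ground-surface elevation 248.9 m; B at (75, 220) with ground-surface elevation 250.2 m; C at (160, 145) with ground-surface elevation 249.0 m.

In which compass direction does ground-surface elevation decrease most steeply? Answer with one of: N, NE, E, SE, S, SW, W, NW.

SE

Three-point gradient (reference A): Δ to B = (-150, -25, +1.3), Δ to C = (-65, -100, +0.1).
∂z/∂x = -0.009533, ∂z/∂y = +0.005196 (det = 13375).
Steepest decrease is along −∇f = (+0.009533 E, -0.005196 N) → southeast.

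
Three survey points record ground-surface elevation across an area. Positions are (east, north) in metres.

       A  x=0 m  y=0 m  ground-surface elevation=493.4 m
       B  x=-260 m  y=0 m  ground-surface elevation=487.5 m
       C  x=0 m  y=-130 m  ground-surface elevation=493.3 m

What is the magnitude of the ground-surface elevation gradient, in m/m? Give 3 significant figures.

0.0227 m/m

∂z/∂x = (487.5 − 493.4) / (-260 − 0) = +0.02269
∂z/∂y = (493.3 − 493.4) / (-130 − 0) = +0.0007692
|∇f| = √(0.02269² + 0.0007692²) = 0.0227 m/m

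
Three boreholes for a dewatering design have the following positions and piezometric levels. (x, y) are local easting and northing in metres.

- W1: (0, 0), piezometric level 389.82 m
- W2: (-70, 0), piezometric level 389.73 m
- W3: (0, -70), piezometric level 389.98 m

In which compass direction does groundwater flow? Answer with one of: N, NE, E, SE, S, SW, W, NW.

∂h/∂x = (389.73 − 389.82) / (-70 − 0) = +0.001286
∂h/∂y = (389.98 − 389.82) / (-70 − 0) = -0.002286
Flow = −∇h = (-0.001286 east, +0.002286 north), which points northwest.

NW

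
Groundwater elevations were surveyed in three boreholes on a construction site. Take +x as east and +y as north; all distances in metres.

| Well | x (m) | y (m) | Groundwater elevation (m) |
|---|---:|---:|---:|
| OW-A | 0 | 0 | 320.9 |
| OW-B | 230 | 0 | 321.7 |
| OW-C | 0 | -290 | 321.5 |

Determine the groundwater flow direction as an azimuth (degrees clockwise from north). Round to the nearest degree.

∂h/∂x = (321.7 − 320.9) / (230 − 0) = +0.003478
∂h/∂y = (321.5 − 320.9) / (-290 − 0) = -0.002069
Flow direction (−∇h) has components (-0.003478 E, +0.002069 N).
Azimuth = atan2(E, N) = atan2(-0.003478, +0.002069) = 300.7° ≈ 301°.

301°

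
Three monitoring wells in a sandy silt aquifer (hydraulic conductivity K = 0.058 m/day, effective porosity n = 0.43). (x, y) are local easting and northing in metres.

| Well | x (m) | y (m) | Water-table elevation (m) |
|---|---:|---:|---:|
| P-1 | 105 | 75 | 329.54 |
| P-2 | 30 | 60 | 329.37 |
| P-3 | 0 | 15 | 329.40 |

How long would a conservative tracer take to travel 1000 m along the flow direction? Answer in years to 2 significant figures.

With h = a·x + b·y + c and P-1 as origin, the differences give:
  (-75)·a + (-15)·b = -0.17
  (-105)·a + (-60)·b = -0.14
Eliminate b (×(-60) and ×(-15), subtract): 2925·a = 8.100 → a = ∂h/∂x = +0.002769
Back-substitute: b = ∂h/∂y = -0.002513.
|∇h| = √(0.002769² + -0.002513²) = 0.003739
Seepage velocity v = K·i/n = 0.058 × 0.003739 / 0.43 = 0.0005043 m/day.
t = 1000 / 0.0005043 = 1.983e+06 days = 5.43e+03 years.

5400 years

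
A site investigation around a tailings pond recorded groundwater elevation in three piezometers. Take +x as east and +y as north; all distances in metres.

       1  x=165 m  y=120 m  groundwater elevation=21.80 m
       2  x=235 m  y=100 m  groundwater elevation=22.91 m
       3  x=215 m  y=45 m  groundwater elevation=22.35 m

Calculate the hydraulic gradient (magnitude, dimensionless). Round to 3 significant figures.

Taking 1 as reference: 2−1 = (70, -20, +1.11); 3−1 = (50, -75, +0.55).
Determinant of the coordinate differences = 70·(-75) − 50·(-20) = -4250.
∂h/∂x = [(+1.11)·(-75) − (+0.55)·(-20)] / -4250 = +0.01700
∂h/∂y = [70·(+0.55) − 50·(+1.11)] / -4250 = +0.004000
|∇h| = √(0.01700² + 0.004000²) = 0.01746

0.0175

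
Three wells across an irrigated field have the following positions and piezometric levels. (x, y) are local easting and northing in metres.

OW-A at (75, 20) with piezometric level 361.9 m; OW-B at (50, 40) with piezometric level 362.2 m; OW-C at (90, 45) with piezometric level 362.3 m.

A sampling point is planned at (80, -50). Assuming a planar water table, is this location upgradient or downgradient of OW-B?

Taking OW-A as reference: OW-B−OW-A = (-25, 20, +0.3); OW-C−OW-A = (15, 25, +0.4).
Solve a·Δx + b·Δy = Δh: det = (-25)·25 − 15·20 = -925.
∂h/∂x = [(+0.3)·25 − (+0.4)·20] / -925 = +0.0005405
∂h/∂y = [(-25)·(+0.4) − 15·(+0.3)] / -925 = +0.01568
Head at (80, -50) = 361.9 + (+0.0005405)·(5) + (+0.01568)·(-70) = 360.81 m.
That is lower than the 362.2 m at OW-B, so the point is downgradient.

downgradient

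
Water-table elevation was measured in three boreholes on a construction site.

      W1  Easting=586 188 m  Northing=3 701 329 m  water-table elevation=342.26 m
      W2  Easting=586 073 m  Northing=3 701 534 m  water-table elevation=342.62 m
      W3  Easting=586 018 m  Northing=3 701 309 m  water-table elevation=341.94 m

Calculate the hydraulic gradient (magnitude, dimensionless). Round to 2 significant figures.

0.0031

Differences from W1: to W2 (Δx, Δy, Δh) = (-115, 205, +0.36); to W3 = (-170, -20, -0.32).
Solve a·Δx + b·Δy = Δh: det = (-115)·(-20) − (-170)·205 = 37150.
∂h/∂x = [(+0.36)·(-20) − (-0.32)·205] / 37150 = +0.001572
∂h/∂y = [(-115)·(-0.32) − (-170)·(+0.36)] / 37150 = +0.002638
|∇h| = √(0.001572² + 0.002638²) = 0.003071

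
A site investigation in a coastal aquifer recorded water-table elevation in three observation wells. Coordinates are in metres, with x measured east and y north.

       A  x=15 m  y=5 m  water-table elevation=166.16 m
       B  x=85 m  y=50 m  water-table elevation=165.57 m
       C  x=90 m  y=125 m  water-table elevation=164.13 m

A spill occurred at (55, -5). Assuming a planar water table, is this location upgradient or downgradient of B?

Taking A as reference: B−A = (70, 45, -0.59); C−A = (75, 120, -2.03).
Determinant of the coordinate differences = 70·120 − 75·45 = 5025.
∂h/∂x = [(-0.59)·120 − (-2.03)·45] / 5025 = +0.004090
∂h/∂y = [70·(-2.03) − 75·(-0.59)] / 5025 = -0.01947
Head at (55, -5) = 166.16 + (+0.004090)·(40) + (-0.01947)·(-10) = 166.52 m.
That is higher than the 165.57 m at B, so the point is upgradient.

upgradient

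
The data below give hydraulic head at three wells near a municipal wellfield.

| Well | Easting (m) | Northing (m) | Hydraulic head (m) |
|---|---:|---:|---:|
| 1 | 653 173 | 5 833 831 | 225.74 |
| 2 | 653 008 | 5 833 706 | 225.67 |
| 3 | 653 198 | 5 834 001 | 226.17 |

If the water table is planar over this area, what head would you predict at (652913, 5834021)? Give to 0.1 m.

With h = a·x + b·y + c and 1 as origin, the differences give:
  (-165)·a + (-125)·b = -0.07
  25·a + 170·b = +0.43
Eliminate b (×170 and ×(-125), subtract): -24925·a = 41.850 → a = ∂h/∂x = -0.001679
Back-substitute: b = ∂h/∂y = +0.002776.
h(652913, 5834021) = 225.74 + (-0.001679)·(-260) + (+0.002776)·(190) = 225.74 +0.437 +0.528 = 226.704 m.

226.7 m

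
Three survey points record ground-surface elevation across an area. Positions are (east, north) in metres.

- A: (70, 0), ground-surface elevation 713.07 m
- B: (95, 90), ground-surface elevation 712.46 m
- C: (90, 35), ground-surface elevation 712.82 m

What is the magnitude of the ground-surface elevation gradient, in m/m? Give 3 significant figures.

0.00655 m/m

Taking A as reference: B−A = (25, 90, -0.61); C−A = (20, 35, -0.25).
Solve a·Δx + b·Δy = Δz: det = 25·35 − 20·90 = -925.
∂z/∂x = [(-0.61)·35 − (-0.25)·90] / -925 = -0.001243
∂z/∂y = [25·(-0.25) − 20·(-0.61)] / -925 = -0.006432
|∇f| = √(-0.001243² + -0.006432²) = 0.006551 m/m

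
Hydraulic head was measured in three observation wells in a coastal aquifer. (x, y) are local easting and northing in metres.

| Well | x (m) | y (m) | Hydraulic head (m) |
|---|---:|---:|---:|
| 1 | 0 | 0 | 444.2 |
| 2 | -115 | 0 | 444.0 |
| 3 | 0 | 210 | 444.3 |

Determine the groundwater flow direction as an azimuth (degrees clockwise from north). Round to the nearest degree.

255°

∂h/∂x = (444.0 − 444.2) / (-115 − 0) = +0.001739
∂h/∂y = (444.3 − 444.2) / (210 − 0) = +0.0004762
Flow direction (−∇h) has components (-0.001739 E, -0.0004762 N).
Azimuth = atan2(E, N) = atan2(-0.001739, -0.0004762) = 254.7° ≈ 255°.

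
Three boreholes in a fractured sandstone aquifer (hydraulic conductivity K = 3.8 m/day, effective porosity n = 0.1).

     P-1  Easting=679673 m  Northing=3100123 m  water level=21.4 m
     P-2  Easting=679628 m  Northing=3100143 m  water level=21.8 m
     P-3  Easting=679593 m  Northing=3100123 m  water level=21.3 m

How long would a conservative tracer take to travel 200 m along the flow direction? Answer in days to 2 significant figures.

230 days

With h = a·x + b·y + c and P-1 as origin, the differences give:
  (-45)·a + 20·b = +0.4
  (-80)·a + 0·b = -0.1
Eliminate b (×0 and ×20, subtract): 1600·a = 2.00 → a = ∂h/∂x = +0.001250
Back-substitute: b = ∂h/∂y = +0.02281.
|∇h| = √(0.001250² + 0.02281²) = 0.02284
Seepage velocity v = K·i/n = 3.8 × 0.02284 / 0.1 = 0.8679 m/day.
t = 200 / 0.8679 = 230.4 days.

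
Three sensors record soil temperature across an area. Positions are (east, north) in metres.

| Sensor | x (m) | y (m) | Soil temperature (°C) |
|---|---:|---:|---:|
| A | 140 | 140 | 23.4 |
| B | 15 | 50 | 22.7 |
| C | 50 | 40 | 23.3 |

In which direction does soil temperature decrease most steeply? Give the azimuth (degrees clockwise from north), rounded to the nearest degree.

310°

With T = a·x + b·y + c and A as origin, the differences give:
  (-125)·a + (-90)·b = -0.7
  (-90)·a + (-100)·b = -0.1
Eliminate b (×(-100) and ×(-90), subtract): 4400·a = 61.00 → a = ∂T/∂x = +0.01386
Back-substitute: b = ∂T/∂y = -0.01148.
Steepest decrease is along −∇f: components (-0.01386 E, +0.01148 N).
Azimuth = atan2(-0.01386, +0.01148) = 309.6° ≈ 310°.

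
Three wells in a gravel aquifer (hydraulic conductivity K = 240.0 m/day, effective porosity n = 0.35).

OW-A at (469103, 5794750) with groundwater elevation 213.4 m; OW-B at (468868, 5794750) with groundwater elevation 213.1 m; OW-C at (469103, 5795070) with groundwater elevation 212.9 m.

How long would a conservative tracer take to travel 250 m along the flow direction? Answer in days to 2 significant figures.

180 days

∂h/∂x = (213.1 − 213.4) / (468868 − 469103) = +0.001277
∂h/∂y = (212.9 − 213.4) / (5795070 − 5794750) = -0.001563
|∇h| = √(0.001277² + -0.001563²) = 0.002018
Seepage velocity v = K·i/n = 240.0 × 0.002018 / 0.35 = 1.384 m/day.
t = 250 / 1.384 = 180.6 days.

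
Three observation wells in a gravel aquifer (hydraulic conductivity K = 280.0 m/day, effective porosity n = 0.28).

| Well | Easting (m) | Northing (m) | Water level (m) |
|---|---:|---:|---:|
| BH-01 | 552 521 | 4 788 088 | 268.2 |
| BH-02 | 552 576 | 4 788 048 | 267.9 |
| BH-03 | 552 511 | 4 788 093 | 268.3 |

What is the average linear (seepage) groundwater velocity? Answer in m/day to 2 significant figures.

Three-point gradient (reference BH-01): Δ to BH-02 = (55, -40, -0.3), Δ to BH-03 = (-10, 5, +0.1).
∂h/∂x = -0.02000, ∂h/∂y = -0.02000 (det = -125).
|∇h| = √(-0.02000² + -0.02000²) = 0.02828
Seepage velocity v = K·i/n = 280.0 × 0.02828 / 0.28 = 28.28 m/day.

28 m/day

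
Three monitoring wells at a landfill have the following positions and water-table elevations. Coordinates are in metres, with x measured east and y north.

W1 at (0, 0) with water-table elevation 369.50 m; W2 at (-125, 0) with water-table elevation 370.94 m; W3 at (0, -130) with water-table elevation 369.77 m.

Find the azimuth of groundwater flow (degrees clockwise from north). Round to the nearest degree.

∂h/∂x = (370.94 − 369.50) / (-125 − 0) = -0.01152
∂h/∂y = (369.77 − 369.50) / (-130 − 0) = -0.002077
Flow direction (−∇h) has components (+0.01152 E, +0.002077 N).
Azimuth = atan2(E, N) = atan2(+0.01152, +0.002077) = 79.8° ≈ 080°.

080°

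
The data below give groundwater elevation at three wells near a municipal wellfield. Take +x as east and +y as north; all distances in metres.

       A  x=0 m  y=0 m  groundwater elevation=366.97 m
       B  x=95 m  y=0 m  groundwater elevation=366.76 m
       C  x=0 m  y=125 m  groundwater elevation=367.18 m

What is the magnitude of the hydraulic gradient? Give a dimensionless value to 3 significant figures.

0.00278

∂h/∂x = (366.76 − 366.97) / (95 − 0) = -0.002211
∂h/∂y = (367.18 − 366.97) / (125 − 0) = +0.001680
|∇h| = √(-0.002211² + 0.001680²) = 0.002777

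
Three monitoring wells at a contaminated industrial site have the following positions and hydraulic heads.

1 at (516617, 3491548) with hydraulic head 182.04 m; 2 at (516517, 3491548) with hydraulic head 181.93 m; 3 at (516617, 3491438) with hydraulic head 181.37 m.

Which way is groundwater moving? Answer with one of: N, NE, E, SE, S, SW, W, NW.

S

∂h/∂x = (181.93 − 182.04) / (516517 − 516617) = +0.001100
∂h/∂y = (181.37 − 182.04) / (3491438 − 3491548) = +0.006091
Flow = −∇h = (-0.001100 east, -0.006091 north), which points south.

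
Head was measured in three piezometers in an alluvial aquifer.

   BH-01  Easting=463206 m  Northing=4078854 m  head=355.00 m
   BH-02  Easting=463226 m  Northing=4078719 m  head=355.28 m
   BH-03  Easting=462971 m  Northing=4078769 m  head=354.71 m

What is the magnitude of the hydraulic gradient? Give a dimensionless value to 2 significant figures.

With h = a·x + b·y + c and BH-01 as origin, the differences give:
  20·a + (-135)·b = +0.28
  (-235)·a + (-85)·b = -0.29
Eliminate b (×(-85) and ×(-135), subtract): -33425·a = -62.950 → a = ∂h/∂x = +0.001883
Back-substitute: b = ∂h/∂y = -0.001795.
|∇h| = √(0.001883² + -0.001795²) = 0.002601

0.0026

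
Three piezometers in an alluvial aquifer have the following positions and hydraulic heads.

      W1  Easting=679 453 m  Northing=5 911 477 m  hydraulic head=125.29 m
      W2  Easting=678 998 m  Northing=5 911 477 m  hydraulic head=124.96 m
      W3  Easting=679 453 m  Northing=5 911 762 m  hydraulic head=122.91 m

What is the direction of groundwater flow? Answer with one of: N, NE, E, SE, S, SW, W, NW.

N

∂h/∂x = (124.96 − 125.29) / (678998 − 679453) = +0.0007253
∂h/∂y = (122.91 − 125.29) / (5911762 − 5911477) = -0.008351
Flow = −∇h = (-0.0007253 east, +0.008351 north), which points north.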